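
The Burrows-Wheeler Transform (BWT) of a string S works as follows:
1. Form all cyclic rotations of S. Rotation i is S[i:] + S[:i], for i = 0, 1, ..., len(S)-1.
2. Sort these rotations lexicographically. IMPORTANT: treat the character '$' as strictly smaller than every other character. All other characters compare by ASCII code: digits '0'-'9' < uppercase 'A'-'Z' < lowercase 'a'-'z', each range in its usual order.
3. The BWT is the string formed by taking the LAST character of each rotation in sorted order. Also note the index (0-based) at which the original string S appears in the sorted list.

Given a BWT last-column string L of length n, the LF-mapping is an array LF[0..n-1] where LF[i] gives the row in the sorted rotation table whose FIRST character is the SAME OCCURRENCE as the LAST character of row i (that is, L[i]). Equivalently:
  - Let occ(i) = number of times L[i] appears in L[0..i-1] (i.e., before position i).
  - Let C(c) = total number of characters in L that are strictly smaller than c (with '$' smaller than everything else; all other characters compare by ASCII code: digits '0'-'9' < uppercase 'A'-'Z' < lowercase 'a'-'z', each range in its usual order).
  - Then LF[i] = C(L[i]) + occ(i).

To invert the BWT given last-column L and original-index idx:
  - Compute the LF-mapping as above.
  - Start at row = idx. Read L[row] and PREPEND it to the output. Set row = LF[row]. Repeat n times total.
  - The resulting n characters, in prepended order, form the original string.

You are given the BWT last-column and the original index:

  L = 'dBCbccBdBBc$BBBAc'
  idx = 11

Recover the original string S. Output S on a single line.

Answer: cBBcdBcbBBcBCBAd$

Derivation:
LF mapping: 15 2 9 10 11 12 3 16 4 5 13 0 6 7 8 1 14
Walk LF starting at row 11, prepending L[row]:
  step 1: row=11, L[11]='$', prepend. Next row=LF[11]=0
  step 2: row=0, L[0]='d', prepend. Next row=LF[0]=15
  step 3: row=15, L[15]='A', prepend. Next row=LF[15]=1
  step 4: row=1, L[1]='B', prepend. Next row=LF[1]=2
  step 5: row=2, L[2]='C', prepend. Next row=LF[2]=9
  step 6: row=9, L[9]='B', prepend. Next row=LF[9]=5
  step 7: row=5, L[5]='c', prepend. Next row=LF[5]=12
  step 8: row=12, L[12]='B', prepend. Next row=LF[12]=6
  step 9: row=6, L[6]='B', prepend. Next row=LF[6]=3
  step 10: row=3, L[3]='b', prepend. Next row=LF[3]=10
  step 11: row=10, L[10]='c', prepend. Next row=LF[10]=13
  step 12: row=13, L[13]='B', prepend. Next row=LF[13]=7
  step 13: row=7, L[7]='d', prepend. Next row=LF[7]=16
  step 14: row=16, L[16]='c', prepend. Next row=LF[16]=14
  step 15: row=14, L[14]='B', prepend. Next row=LF[14]=8
  step 16: row=8, L[8]='B', prepend. Next row=LF[8]=4
  step 17: row=4, L[4]='c', prepend. Next row=LF[4]=11
Reversed output: cBBcdBcbBBcBCBAd$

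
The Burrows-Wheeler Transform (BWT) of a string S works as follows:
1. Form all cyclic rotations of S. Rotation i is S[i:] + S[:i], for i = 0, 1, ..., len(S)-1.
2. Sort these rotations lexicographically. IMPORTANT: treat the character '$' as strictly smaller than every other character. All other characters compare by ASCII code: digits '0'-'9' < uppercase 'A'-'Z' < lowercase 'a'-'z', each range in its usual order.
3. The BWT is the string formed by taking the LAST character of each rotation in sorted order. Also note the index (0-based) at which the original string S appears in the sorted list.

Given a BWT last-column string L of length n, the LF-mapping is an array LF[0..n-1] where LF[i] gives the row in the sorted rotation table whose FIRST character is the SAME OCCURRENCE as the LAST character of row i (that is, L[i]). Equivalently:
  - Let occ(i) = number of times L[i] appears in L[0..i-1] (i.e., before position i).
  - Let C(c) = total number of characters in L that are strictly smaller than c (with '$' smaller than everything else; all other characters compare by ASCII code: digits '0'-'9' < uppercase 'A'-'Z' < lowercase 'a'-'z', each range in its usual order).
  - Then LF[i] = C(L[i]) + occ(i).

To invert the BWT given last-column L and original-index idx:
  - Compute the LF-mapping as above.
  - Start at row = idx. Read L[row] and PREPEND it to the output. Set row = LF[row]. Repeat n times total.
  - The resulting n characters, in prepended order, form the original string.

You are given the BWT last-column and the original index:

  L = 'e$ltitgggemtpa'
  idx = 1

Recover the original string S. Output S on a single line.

Answer: attemptgiggle$

Derivation:
LF mapping: 2 0 8 11 7 12 4 5 6 3 9 13 10 1
Walk LF starting at row 1, prepending L[row]:
  step 1: row=1, L[1]='$', prepend. Next row=LF[1]=0
  step 2: row=0, L[0]='e', prepend. Next row=LF[0]=2
  step 3: row=2, L[2]='l', prepend. Next row=LF[2]=8
  step 4: row=8, L[8]='g', prepend. Next row=LF[8]=6
  step 5: row=6, L[6]='g', prepend. Next row=LF[6]=4
  step 6: row=4, L[4]='i', prepend. Next row=LF[4]=7
  step 7: row=7, L[7]='g', prepend. Next row=LF[7]=5
  step 8: row=5, L[5]='t', prepend. Next row=LF[5]=12
  step 9: row=12, L[12]='p', prepend. Next row=LF[12]=10
  step 10: row=10, L[10]='m', prepend. Next row=LF[10]=9
  step 11: row=9, L[9]='e', prepend. Next row=LF[9]=3
  step 12: row=3, L[3]='t', prepend. Next row=LF[3]=11
  step 13: row=11, L[11]='t', prepend. Next row=LF[11]=13
  step 14: row=13, L[13]='a', prepend. Next row=LF[13]=1
Reversed output: attemptgiggle$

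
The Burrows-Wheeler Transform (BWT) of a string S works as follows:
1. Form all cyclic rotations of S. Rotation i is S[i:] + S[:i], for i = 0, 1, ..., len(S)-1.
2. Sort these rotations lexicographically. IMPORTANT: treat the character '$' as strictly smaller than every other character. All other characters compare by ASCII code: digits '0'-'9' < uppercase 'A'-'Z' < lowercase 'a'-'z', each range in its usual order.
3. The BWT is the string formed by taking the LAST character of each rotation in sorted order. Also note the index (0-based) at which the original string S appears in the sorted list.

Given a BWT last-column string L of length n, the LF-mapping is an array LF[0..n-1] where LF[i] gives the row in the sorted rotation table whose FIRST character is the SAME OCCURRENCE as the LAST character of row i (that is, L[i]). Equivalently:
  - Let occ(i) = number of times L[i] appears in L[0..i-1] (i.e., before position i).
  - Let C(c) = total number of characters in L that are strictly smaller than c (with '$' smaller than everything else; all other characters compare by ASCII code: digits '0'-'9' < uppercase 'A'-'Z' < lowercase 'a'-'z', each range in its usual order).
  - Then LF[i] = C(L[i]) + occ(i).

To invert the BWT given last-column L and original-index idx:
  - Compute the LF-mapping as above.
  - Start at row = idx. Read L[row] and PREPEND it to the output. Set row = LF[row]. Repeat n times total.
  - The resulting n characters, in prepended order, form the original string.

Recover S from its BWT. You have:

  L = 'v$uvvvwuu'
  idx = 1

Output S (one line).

Answer: uuvvuwvv$

Derivation:
LF mapping: 4 0 1 5 6 7 8 2 3
Walk LF starting at row 1, prepending L[row]:
  step 1: row=1, L[1]='$', prepend. Next row=LF[1]=0
  step 2: row=0, L[0]='v', prepend. Next row=LF[0]=4
  step 3: row=4, L[4]='v', prepend. Next row=LF[4]=6
  step 4: row=6, L[6]='w', prepend. Next row=LF[6]=8
  step 5: row=8, L[8]='u', prepend. Next row=LF[8]=3
  step 6: row=3, L[3]='v', prepend. Next row=LF[3]=5
  step 7: row=5, L[5]='v', prepend. Next row=LF[5]=7
  step 8: row=7, L[7]='u', prepend. Next row=LF[7]=2
  step 9: row=2, L[2]='u', prepend. Next row=LF[2]=1
Reversed output: uuvvuwvv$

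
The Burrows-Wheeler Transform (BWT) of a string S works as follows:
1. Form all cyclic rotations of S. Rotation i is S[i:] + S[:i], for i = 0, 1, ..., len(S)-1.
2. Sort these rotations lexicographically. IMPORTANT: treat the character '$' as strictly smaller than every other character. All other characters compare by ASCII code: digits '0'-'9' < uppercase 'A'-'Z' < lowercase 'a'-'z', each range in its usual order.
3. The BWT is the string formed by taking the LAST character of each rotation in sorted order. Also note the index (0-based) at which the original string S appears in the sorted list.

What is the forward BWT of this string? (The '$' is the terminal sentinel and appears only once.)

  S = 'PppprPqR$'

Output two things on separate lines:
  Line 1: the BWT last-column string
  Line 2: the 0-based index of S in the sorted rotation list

Answer: R$rqPppPp
1

Derivation:
All 9 rotations (rotation i = S[i:]+S[:i]):
  rot[0] = PppprPqR$
  rot[1] = ppprPqR$P
  rot[2] = pprPqR$Pp
  rot[3] = prPqR$Ppp
  rot[4] = rPqR$Pppp
  rot[5] = PqR$Ppppr
  rot[6] = qR$PppprP
  rot[7] = R$PppprPq
  rot[8] = $PppprPqR
Sorted (with $ < everything):
  sorted[0] = $PppprPqR  (last char: 'R')
  sorted[1] = PppprPqR$  (last char: '$')
  sorted[2] = PqR$Ppppr  (last char: 'r')
  sorted[3] = R$PppprPq  (last char: 'q')
  sorted[4] = ppprPqR$P  (last char: 'P')
  sorted[5] = pprPqR$Pp  (last char: 'p')
  sorted[6] = prPqR$Ppp  (last char: 'p')
  sorted[7] = qR$PppprP  (last char: 'P')
  sorted[8] = rPqR$Pppp  (last char: 'p')
Last column: R$rqPppPp
Original string S is at sorted index 1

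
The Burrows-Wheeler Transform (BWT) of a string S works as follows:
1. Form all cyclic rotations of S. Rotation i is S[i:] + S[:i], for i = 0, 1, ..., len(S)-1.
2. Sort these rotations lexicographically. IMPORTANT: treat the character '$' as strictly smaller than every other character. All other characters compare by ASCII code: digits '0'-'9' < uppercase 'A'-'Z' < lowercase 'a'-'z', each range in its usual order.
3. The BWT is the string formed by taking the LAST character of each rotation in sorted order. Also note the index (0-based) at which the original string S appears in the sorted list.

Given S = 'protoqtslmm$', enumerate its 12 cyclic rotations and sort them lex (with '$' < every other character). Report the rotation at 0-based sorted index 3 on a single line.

All 12 rotations (rotation i = S[i:]+S[:i]):
  rot[0] = protoqtslmm$
  rot[1] = rotoqtslmm$p
  rot[2] = otoqtslmm$pr
  rot[3] = toqtslmm$pro
  rot[4] = oqtslmm$prot
  rot[5] = qtslmm$proto
  rot[6] = tslmm$protoq
  rot[7] = slmm$protoqt
  rot[8] = lmm$protoqts
  rot[9] = mm$protoqtsl
  rot[10] = m$protoqtslm
  rot[11] = $protoqtslmm
Sorted (with $ < everything):
  sorted[0] = $protoqtslmm
  sorted[1] = lmm$protoqts
  sorted[2] = m$protoqtslm
  sorted[3] = mm$protoqtsl
  sorted[4] = oqtslmm$prot
  sorted[5] = otoqtslmm$pr
  sorted[6] = protoqtslmm$
  sorted[7] = qtslmm$proto
  sorted[8] = rotoqtslmm$p
  sorted[9] = slmm$protoqt
  sorted[10] = toqtslmm$pro
  sorted[11] = tslmm$protoq
sorted[3] = mm$protoqtsl

Answer: mm$protoqtsl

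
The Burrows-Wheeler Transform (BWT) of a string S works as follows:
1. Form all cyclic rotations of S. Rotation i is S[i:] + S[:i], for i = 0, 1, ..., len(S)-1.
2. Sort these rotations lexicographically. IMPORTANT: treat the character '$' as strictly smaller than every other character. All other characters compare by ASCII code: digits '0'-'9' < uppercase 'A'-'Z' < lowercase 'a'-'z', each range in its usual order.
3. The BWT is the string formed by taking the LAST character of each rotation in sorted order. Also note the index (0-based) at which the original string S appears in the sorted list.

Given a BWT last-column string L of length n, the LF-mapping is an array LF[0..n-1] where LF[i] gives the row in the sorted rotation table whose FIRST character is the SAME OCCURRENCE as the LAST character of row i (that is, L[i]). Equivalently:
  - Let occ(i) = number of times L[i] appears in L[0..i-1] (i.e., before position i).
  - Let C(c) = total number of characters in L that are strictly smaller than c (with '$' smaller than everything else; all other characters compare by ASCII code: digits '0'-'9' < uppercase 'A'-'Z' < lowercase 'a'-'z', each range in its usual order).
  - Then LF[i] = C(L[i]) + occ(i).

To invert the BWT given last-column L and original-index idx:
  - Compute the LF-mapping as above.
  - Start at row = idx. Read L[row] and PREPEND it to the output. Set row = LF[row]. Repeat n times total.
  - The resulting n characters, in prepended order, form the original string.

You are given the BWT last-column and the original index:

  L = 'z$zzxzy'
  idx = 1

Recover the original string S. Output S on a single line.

Answer: xzyzzz$

Derivation:
LF mapping: 3 0 4 5 1 6 2
Walk LF starting at row 1, prepending L[row]:
  step 1: row=1, L[1]='$', prepend. Next row=LF[1]=0
  step 2: row=0, L[0]='z', prepend. Next row=LF[0]=3
  step 3: row=3, L[3]='z', prepend. Next row=LF[3]=5
  step 4: row=5, L[5]='z', prepend. Next row=LF[5]=6
  step 5: row=6, L[6]='y', prepend. Next row=LF[6]=2
  step 6: row=2, L[2]='z', prepend. Next row=LF[2]=4
  step 7: row=4, L[4]='x', prepend. Next row=LF[4]=1
Reversed output: xzyzzz$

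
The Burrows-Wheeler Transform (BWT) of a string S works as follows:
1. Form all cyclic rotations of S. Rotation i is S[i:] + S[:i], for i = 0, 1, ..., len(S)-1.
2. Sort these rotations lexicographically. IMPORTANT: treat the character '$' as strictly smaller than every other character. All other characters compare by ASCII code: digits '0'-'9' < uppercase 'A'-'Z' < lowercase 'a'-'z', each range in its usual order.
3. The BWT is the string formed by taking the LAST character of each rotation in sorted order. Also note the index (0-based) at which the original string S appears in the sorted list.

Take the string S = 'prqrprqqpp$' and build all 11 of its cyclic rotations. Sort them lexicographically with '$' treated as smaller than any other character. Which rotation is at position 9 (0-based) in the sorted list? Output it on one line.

All 11 rotations (rotation i = S[i:]+S[:i]):
  rot[0] = prqrprqqpp$
  rot[1] = rqrprqqpp$p
  rot[2] = qrprqqpp$pr
  rot[3] = rprqqpp$prq
  rot[4] = prqqpp$prqr
  rot[5] = rqqpp$prqrp
  rot[6] = qqpp$prqrpr
  rot[7] = qpp$prqrprq
  rot[8] = pp$prqrprqq
  rot[9] = p$prqrprqqp
  rot[10] = $prqrprqqpp
Sorted (with $ < everything):
  sorted[0] = $prqrprqqpp
  sorted[1] = p$prqrprqqp
  sorted[2] = pp$prqrprqq
  sorted[3] = prqqpp$prqr
  sorted[4] = prqrprqqpp$
  sorted[5] = qpp$prqrprq
  sorted[6] = qqpp$prqrpr
  sorted[7] = qrprqqpp$pr
  sorted[8] = rprqqpp$prq
  sorted[9] = rqqpp$prqrp
  sorted[10] = rqrprqqpp$p
sorted[9] = rqqpp$prqrp

Answer: rqqpp$prqrp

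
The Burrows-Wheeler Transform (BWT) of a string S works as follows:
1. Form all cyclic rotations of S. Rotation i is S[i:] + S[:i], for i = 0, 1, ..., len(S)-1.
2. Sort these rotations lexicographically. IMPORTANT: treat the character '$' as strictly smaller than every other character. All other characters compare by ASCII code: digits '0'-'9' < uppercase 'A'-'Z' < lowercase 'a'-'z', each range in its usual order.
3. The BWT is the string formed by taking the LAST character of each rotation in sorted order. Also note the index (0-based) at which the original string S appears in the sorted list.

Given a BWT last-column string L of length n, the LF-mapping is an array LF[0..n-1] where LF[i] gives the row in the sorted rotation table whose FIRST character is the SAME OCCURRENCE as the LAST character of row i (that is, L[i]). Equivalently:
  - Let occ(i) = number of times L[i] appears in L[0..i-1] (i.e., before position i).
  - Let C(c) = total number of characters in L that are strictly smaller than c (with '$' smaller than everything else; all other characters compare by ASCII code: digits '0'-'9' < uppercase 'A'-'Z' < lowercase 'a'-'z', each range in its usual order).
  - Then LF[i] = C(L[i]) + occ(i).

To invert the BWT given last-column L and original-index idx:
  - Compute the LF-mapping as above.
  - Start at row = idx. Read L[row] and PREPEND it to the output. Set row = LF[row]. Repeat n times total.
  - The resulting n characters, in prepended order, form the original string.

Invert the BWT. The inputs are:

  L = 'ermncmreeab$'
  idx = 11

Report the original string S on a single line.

LF mapping: 4 10 7 9 3 8 11 5 6 1 2 0
Walk LF starting at row 11, prepending L[row]:
  step 1: row=11, L[11]='$', prepend. Next row=LF[11]=0
  step 2: row=0, L[0]='e', prepend. Next row=LF[0]=4
  step 3: row=4, L[4]='c', prepend. Next row=LF[4]=3
  step 4: row=3, L[3]='n', prepend. Next row=LF[3]=9
  step 5: row=9, L[9]='a', prepend. Next row=LF[9]=1
  step 6: row=1, L[1]='r', prepend. Next row=LF[1]=10
  step 7: row=10, L[10]='b', prepend. Next row=LF[10]=2
  step 8: row=2, L[2]='m', prepend. Next row=LF[2]=7
  step 9: row=7, L[7]='e', prepend. Next row=LF[7]=5
  step 10: row=5, L[5]='m', prepend. Next row=LF[5]=8
  step 11: row=8, L[8]='e', prepend. Next row=LF[8]=6
  step 12: row=6, L[6]='r', prepend. Next row=LF[6]=11
Reversed output: remembrance$

Answer: remembrance$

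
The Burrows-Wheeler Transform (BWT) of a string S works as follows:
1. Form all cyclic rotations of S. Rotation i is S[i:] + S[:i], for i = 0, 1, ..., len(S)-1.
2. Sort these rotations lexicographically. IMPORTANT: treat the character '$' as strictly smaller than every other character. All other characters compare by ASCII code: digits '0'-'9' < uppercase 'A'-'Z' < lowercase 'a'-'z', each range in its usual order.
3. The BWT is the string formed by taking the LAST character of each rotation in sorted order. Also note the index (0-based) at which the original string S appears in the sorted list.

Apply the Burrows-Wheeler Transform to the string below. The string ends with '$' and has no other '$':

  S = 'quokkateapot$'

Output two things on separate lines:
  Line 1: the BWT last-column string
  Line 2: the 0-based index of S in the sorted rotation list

All 13 rotations (rotation i = S[i:]+S[:i]):
  rot[0] = quokkateapot$
  rot[1] = uokkateapot$q
  rot[2] = okkateapot$qu
  rot[3] = kkateapot$quo
  rot[4] = kateapot$quok
  rot[5] = ateapot$quokk
  rot[6] = teapot$quokka
  rot[7] = eapot$quokkat
  rot[8] = apot$quokkate
  rot[9] = pot$quokkatea
  rot[10] = ot$quokkateap
  rot[11] = t$quokkateapo
  rot[12] = $quokkateapot
Sorted (with $ < everything):
  sorted[0] = $quokkateapot  (last char: 't')
  sorted[1] = apot$quokkate  (last char: 'e')
  sorted[2] = ateapot$quokk  (last char: 'k')
  sorted[3] = eapot$quokkat  (last char: 't')
  sorted[4] = kateapot$quok  (last char: 'k')
  sorted[5] = kkateapot$quo  (last char: 'o')
  sorted[6] = okkateapot$qu  (last char: 'u')
  sorted[7] = ot$quokkateap  (last char: 'p')
  sorted[8] = pot$quokkatea  (last char: 'a')
  sorted[9] = quokkateapot$  (last char: '$')
  sorted[10] = t$quokkateapo  (last char: 'o')
  sorted[11] = teapot$quokka  (last char: 'a')
  sorted[12] = uokkateapot$q  (last char: 'q')
Last column: tektkoupa$oaq
Original string S is at sorted index 9

Answer: tektkoupa$oaq
9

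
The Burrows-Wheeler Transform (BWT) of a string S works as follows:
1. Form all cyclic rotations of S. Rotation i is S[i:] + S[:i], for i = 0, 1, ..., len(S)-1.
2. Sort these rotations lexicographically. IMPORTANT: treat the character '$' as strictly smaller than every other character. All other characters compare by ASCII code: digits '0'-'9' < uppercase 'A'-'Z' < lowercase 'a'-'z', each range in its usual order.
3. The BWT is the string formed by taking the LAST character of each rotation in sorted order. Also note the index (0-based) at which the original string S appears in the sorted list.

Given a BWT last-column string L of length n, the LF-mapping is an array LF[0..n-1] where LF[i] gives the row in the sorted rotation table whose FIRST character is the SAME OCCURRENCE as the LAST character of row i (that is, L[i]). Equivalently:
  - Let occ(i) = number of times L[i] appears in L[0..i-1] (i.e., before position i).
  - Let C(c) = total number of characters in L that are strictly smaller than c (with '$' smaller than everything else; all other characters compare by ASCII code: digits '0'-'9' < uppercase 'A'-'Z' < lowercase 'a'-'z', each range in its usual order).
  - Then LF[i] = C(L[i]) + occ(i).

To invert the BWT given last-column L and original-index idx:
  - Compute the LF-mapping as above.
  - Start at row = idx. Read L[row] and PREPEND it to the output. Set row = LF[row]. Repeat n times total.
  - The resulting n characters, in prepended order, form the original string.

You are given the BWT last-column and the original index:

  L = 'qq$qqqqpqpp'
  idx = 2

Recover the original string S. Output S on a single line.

LF mapping: 4 5 0 6 7 8 9 1 10 2 3
Walk LF starting at row 2, prepending L[row]:
  step 1: row=2, L[2]='$', prepend. Next row=LF[2]=0
  step 2: row=0, L[0]='q', prepend. Next row=LF[0]=4
  step 3: row=4, L[4]='q', prepend. Next row=LF[4]=7
  step 4: row=7, L[7]='p', prepend. Next row=LF[7]=1
  step 5: row=1, L[1]='q', prepend. Next row=LF[1]=5
  step 6: row=5, L[5]='q', prepend. Next row=LF[5]=8
  step 7: row=8, L[8]='q', prepend. Next row=LF[8]=10
  step 8: row=10, L[10]='p', prepend. Next row=LF[10]=3
  step 9: row=3, L[3]='q', prepend. Next row=LF[3]=6
  step 10: row=6, L[6]='q', prepend. Next row=LF[6]=9
  step 11: row=9, L[9]='p', prepend. Next row=LF[9]=2
Reversed output: pqqpqqqpqq$

Answer: pqqpqqqpqq$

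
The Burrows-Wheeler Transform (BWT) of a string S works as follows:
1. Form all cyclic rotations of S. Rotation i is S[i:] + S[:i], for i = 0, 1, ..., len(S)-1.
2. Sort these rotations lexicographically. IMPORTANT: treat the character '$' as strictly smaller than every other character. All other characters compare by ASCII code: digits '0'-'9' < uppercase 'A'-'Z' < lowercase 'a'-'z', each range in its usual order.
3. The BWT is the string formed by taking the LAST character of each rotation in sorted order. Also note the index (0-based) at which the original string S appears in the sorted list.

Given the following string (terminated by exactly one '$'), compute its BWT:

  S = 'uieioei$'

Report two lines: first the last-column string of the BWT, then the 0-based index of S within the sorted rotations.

All 8 rotations (rotation i = S[i:]+S[:i]):
  rot[0] = uieioei$
  rot[1] = ieioei$u
  rot[2] = eioei$ui
  rot[3] = ioei$uie
  rot[4] = oei$uiei
  rot[5] = ei$uieio
  rot[6] = i$uieioe
  rot[7] = $uieioei
Sorted (with $ < everything):
  sorted[0] = $uieioei  (last char: 'i')
  sorted[1] = ei$uieio  (last char: 'o')
  sorted[2] = eioei$ui  (last char: 'i')
  sorted[3] = i$uieioe  (last char: 'e')
  sorted[4] = ieioei$u  (last char: 'u')
  sorted[5] = ioei$uie  (last char: 'e')
  sorted[6] = oei$uiei  (last char: 'i')
  sorted[7] = uieioei$  (last char: '$')
Last column: ioieuei$
Original string S is at sorted index 7

Answer: ioieuei$
7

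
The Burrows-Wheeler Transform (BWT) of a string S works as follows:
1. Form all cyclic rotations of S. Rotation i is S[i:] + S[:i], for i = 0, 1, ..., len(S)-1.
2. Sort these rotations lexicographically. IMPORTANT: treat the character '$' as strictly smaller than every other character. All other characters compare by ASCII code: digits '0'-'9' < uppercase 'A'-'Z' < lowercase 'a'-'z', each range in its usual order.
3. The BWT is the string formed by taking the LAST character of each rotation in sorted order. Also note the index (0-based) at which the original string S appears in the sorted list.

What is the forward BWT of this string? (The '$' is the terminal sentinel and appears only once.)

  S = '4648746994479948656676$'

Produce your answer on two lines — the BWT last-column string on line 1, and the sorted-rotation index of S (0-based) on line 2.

Answer: 69$74966748564864449967
2

Derivation:
All 23 rotations (rotation i = S[i:]+S[:i]):
  rot[0] = 4648746994479948656676$
  rot[1] = 648746994479948656676$4
  rot[2] = 48746994479948656676$46
  rot[3] = 8746994479948656676$464
  rot[4] = 746994479948656676$4648
  rot[5] = 46994479948656676$46487
  rot[6] = 6994479948656676$464874
  rot[7] = 994479948656676$4648746
  rot[8] = 94479948656676$46487469
  rot[9] = 4479948656676$464874699
  rot[10] = 479948656676$4648746994
  rot[11] = 79948656676$46487469944
  rot[12] = 9948656676$464874699447
  rot[13] = 948656676$4648746994479
  rot[14] = 48656676$46487469944799
  rot[15] = 8656676$464874699447994
  rot[16] = 656676$4648746994479948
  rot[17] = 56676$46487469944799486
  rot[18] = 6676$464874699447994865
  rot[19] = 676$4648746994479948656
  rot[20] = 76$46487469944799486566
  rot[21] = 6$464874699447994865667
  rot[22] = $4648746994479948656676
Sorted (with $ < everything):
  sorted[0] = $4648746994479948656676  (last char: '6')
  sorted[1] = 4479948656676$464874699  (last char: '9')
  sorted[2] = 4648746994479948656676$  (last char: '$')
  sorted[3] = 46994479948656676$46487  (last char: '7')
  sorted[4] = 479948656676$4648746994  (last char: '4')
  sorted[5] = 48656676$46487469944799  (last char: '9')
  sorted[6] = 48746994479948656676$46  (last char: '6')
  sorted[7] = 56676$46487469944799486  (last char: '6')
  sorted[8] = 6$464874699447994865667  (last char: '7')
  sorted[9] = 648746994479948656676$4  (last char: '4')
  sorted[10] = 656676$4648746994479948  (last char: '8')
  sorted[11] = 6676$464874699447994865  (last char: '5')
  sorted[12] = 676$4648746994479948656  (last char: '6')
  sorted[13] = 6994479948656676$464874  (last char: '4')
  sorted[14] = 746994479948656676$4648  (last char: '8')
  sorted[15] = 76$46487469944799486566  (last char: '6')
  sorted[16] = 79948656676$46487469944  (last char: '4')
  sorted[17] = 8656676$464874699447994  (last char: '4')
  sorted[18] = 8746994479948656676$464  (last char: '4')
  sorted[19] = 94479948656676$46487469  (last char: '9')
  sorted[20] = 948656676$4648746994479  (last char: '9')
  sorted[21] = 994479948656676$4648746  (last char: '6')
  sorted[22] = 9948656676$464874699447  (last char: '7')
Last column: 69$74966748564864449967
Original string S is at sorted index 2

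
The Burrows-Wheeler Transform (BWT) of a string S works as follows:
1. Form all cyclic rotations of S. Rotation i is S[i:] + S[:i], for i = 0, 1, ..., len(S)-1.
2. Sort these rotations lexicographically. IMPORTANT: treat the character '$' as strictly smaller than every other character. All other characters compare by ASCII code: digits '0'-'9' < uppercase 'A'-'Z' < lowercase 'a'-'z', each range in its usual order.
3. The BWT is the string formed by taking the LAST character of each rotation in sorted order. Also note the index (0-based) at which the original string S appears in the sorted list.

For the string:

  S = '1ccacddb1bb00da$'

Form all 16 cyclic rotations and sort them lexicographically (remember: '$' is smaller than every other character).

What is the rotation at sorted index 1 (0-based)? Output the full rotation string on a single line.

Answer: 00da$1ccacddb1bb

Derivation:
All 16 rotations (rotation i = S[i:]+S[:i]):
  rot[0] = 1ccacddb1bb00da$
  rot[1] = ccacddb1bb00da$1
  rot[2] = cacddb1bb00da$1c
  rot[3] = acddb1bb00da$1cc
  rot[4] = cddb1bb00da$1cca
  rot[5] = ddb1bb00da$1ccac
  rot[6] = db1bb00da$1ccacd
  rot[7] = b1bb00da$1ccacdd
  rot[8] = 1bb00da$1ccacddb
  rot[9] = bb00da$1ccacddb1
  rot[10] = b00da$1ccacddb1b
  rot[11] = 00da$1ccacddb1bb
  rot[12] = 0da$1ccacddb1bb0
  rot[13] = da$1ccacddb1bb00
  rot[14] = a$1ccacddb1bb00d
  rot[15] = $1ccacddb1bb00da
Sorted (with $ < everything):
  sorted[0] = $1ccacddb1bb00da
  sorted[1] = 00da$1ccacddb1bb
  sorted[2] = 0da$1ccacddb1bb0
  sorted[3] = 1bb00da$1ccacddb
  sorted[4] = 1ccacddb1bb00da$
  sorted[5] = a$1ccacddb1bb00d
  sorted[6] = acddb1bb00da$1cc
  sorted[7] = b00da$1ccacddb1b
  sorted[8] = b1bb00da$1ccacdd
  sorted[9] = bb00da$1ccacddb1
  sorted[10] = cacddb1bb00da$1c
  sorted[11] = ccacddb1bb00da$1
  sorted[12] = cddb1bb00da$1cca
  sorted[13] = da$1ccacddb1bb00
  sorted[14] = db1bb00da$1ccacd
  sorted[15] = ddb1bb00da$1ccac
sorted[1] = 00da$1ccacddb1bb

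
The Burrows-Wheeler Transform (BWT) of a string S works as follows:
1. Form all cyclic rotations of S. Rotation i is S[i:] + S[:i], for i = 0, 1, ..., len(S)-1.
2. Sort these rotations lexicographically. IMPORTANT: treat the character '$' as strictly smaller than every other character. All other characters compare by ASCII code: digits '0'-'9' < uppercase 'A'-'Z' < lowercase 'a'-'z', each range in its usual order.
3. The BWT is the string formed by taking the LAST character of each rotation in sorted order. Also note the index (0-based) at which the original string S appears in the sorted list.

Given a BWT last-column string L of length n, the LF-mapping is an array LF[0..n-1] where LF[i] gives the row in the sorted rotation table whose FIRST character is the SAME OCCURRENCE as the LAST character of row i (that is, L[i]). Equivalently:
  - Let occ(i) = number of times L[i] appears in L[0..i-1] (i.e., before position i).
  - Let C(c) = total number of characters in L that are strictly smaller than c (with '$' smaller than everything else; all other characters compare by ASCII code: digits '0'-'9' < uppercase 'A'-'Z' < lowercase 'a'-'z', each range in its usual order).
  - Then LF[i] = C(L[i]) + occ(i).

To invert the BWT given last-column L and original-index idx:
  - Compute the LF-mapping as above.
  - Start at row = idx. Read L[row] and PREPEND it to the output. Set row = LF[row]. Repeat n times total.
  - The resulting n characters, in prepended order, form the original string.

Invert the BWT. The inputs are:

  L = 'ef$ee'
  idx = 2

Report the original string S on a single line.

Answer: eefe$

Derivation:
LF mapping: 1 4 0 2 3
Walk LF starting at row 2, prepending L[row]:
  step 1: row=2, L[2]='$', prepend. Next row=LF[2]=0
  step 2: row=0, L[0]='e', prepend. Next row=LF[0]=1
  step 3: row=1, L[1]='f', prepend. Next row=LF[1]=4
  step 4: row=4, L[4]='e', prepend. Next row=LF[4]=3
  step 5: row=3, L[3]='e', prepend. Next row=LF[3]=2
Reversed output: eefe$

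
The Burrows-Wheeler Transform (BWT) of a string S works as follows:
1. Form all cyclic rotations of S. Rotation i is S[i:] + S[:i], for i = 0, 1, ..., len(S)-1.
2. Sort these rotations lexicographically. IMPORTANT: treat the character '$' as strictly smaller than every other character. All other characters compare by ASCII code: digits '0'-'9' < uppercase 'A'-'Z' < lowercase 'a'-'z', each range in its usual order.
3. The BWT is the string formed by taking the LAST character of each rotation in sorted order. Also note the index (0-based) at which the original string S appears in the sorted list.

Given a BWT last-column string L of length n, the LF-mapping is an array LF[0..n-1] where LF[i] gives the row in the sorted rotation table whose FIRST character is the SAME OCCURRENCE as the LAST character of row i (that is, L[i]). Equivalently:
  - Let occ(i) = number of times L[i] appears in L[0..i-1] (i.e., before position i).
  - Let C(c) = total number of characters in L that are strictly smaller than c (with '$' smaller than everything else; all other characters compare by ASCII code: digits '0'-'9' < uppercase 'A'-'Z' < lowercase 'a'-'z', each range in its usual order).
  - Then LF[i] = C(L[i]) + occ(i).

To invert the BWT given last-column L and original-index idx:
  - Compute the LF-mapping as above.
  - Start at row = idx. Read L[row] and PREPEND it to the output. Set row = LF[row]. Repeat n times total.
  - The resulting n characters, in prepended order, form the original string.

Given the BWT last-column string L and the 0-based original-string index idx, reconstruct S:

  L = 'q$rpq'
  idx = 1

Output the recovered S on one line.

LF mapping: 2 0 4 1 3
Walk LF starting at row 1, prepending L[row]:
  step 1: row=1, L[1]='$', prepend. Next row=LF[1]=0
  step 2: row=0, L[0]='q', prepend. Next row=LF[0]=2
  step 3: row=2, L[2]='r', prepend. Next row=LF[2]=4
  step 4: row=4, L[4]='q', prepend. Next row=LF[4]=3
  step 5: row=3, L[3]='p', prepend. Next row=LF[3]=1
Reversed output: pqrq$

Answer: pqrq$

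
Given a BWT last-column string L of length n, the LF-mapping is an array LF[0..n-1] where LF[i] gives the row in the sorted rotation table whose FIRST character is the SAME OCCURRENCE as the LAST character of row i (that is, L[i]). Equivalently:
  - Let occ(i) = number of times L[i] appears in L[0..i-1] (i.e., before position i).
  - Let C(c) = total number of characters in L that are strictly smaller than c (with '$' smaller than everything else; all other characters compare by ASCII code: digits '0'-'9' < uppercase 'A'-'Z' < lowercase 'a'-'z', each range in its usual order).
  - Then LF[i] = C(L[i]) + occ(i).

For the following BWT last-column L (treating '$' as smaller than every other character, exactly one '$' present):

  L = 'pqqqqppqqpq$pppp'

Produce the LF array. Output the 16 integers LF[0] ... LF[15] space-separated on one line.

Char counts: '$':1, 'p':8, 'q':7
C (first-col start): C('$')=0, C('p')=1, C('q')=9
L[0]='p': occ=0, LF[0]=C('p')+0=1+0=1
L[1]='q': occ=0, LF[1]=C('q')+0=9+0=9
L[2]='q': occ=1, LF[2]=C('q')+1=9+1=10
L[3]='q': occ=2, LF[3]=C('q')+2=9+2=11
L[4]='q': occ=3, LF[4]=C('q')+3=9+3=12
L[5]='p': occ=1, LF[5]=C('p')+1=1+1=2
L[6]='p': occ=2, LF[6]=C('p')+2=1+2=3
L[7]='q': occ=4, LF[7]=C('q')+4=9+4=13
L[8]='q': occ=5, LF[8]=C('q')+5=9+5=14
L[9]='p': occ=3, LF[9]=C('p')+3=1+3=4
L[10]='q': occ=6, LF[10]=C('q')+6=9+6=15
L[11]='$': occ=0, LF[11]=C('$')+0=0+0=0
L[12]='p': occ=4, LF[12]=C('p')+4=1+4=5
L[13]='p': occ=5, LF[13]=C('p')+5=1+5=6
L[14]='p': occ=6, LF[14]=C('p')+6=1+6=7
L[15]='p': occ=7, LF[15]=C('p')+7=1+7=8

Answer: 1 9 10 11 12 2 3 13 14 4 15 0 5 6 7 8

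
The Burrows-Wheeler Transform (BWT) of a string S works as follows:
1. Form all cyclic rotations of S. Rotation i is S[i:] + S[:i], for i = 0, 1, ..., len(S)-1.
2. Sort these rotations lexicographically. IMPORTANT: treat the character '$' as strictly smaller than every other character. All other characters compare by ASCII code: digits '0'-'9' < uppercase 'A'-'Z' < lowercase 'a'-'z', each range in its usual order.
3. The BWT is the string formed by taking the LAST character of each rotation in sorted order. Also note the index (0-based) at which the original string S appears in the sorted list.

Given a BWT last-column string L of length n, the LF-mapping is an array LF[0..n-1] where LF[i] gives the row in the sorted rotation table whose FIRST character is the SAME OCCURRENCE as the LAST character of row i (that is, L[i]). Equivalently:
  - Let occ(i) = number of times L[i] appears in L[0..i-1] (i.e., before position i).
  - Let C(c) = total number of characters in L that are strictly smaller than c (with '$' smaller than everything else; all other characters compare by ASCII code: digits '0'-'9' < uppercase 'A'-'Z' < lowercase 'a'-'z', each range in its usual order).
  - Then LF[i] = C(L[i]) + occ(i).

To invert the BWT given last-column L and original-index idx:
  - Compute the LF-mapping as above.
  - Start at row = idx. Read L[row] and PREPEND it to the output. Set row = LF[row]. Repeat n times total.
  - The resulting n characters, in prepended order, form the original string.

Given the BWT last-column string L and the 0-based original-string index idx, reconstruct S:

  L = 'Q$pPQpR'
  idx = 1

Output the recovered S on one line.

Answer: PQRppQ$

Derivation:
LF mapping: 2 0 5 1 3 6 4
Walk LF starting at row 1, prepending L[row]:
  step 1: row=1, L[1]='$', prepend. Next row=LF[1]=0
  step 2: row=0, L[0]='Q', prepend. Next row=LF[0]=2
  step 3: row=2, L[2]='p', prepend. Next row=LF[2]=5
  step 4: row=5, L[5]='p', prepend. Next row=LF[5]=6
  step 5: row=6, L[6]='R', prepend. Next row=LF[6]=4
  step 6: row=4, L[4]='Q', prepend. Next row=LF[4]=3
  step 7: row=3, L[3]='P', prepend. Next row=LF[3]=1
Reversed output: PQRppQ$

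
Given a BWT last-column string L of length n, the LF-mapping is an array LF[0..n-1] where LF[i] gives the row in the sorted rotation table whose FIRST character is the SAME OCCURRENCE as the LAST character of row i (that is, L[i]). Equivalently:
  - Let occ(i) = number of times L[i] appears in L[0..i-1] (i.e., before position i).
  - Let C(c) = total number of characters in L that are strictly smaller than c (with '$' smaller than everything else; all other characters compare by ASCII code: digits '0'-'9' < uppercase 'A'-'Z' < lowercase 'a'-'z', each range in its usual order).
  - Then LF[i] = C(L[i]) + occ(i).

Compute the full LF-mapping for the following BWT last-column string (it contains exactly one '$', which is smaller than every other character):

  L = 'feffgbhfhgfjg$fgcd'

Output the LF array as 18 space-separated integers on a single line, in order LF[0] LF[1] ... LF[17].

Answer: 5 4 6 7 11 1 15 8 16 12 9 17 13 0 10 14 2 3

Derivation:
Char counts: '$':1, 'b':1, 'c':1, 'd':1, 'e':1, 'f':6, 'g':4, 'h':2, 'j':1
C (first-col start): C('$')=0, C('b')=1, C('c')=2, C('d')=3, C('e')=4, C('f')=5, C('g')=11, C('h')=15, C('j')=17
L[0]='f': occ=0, LF[0]=C('f')+0=5+0=5
L[1]='e': occ=0, LF[1]=C('e')+0=4+0=4
L[2]='f': occ=1, LF[2]=C('f')+1=5+1=6
L[3]='f': occ=2, LF[3]=C('f')+2=5+2=7
L[4]='g': occ=0, LF[4]=C('g')+0=11+0=11
L[5]='b': occ=0, LF[5]=C('b')+0=1+0=1
L[6]='h': occ=0, LF[6]=C('h')+0=15+0=15
L[7]='f': occ=3, LF[7]=C('f')+3=5+3=8
L[8]='h': occ=1, LF[8]=C('h')+1=15+1=16
L[9]='g': occ=1, LF[9]=C('g')+1=11+1=12
L[10]='f': occ=4, LF[10]=C('f')+4=5+4=9
L[11]='j': occ=0, LF[11]=C('j')+0=17+0=17
L[12]='g': occ=2, LF[12]=C('g')+2=11+2=13
L[13]='$': occ=0, LF[13]=C('$')+0=0+0=0
L[14]='f': occ=5, LF[14]=C('f')+5=5+5=10
L[15]='g': occ=3, LF[15]=C('g')+3=11+3=14
L[16]='c': occ=0, LF[16]=C('c')+0=2+0=2
L[17]='d': occ=0, LF[17]=C('d')+0=3+0=3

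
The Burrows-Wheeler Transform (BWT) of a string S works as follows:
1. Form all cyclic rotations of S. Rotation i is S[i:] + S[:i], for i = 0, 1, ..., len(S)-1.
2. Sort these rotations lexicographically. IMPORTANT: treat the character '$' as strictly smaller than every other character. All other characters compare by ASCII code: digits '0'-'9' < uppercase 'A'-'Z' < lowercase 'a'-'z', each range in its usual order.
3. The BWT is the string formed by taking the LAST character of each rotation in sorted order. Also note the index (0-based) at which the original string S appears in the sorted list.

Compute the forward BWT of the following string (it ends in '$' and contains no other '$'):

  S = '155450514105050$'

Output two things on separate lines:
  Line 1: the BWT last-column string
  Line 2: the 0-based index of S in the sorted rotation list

Answer: 0551545$15004051
7

Derivation:
All 16 rotations (rotation i = S[i:]+S[:i]):
  rot[0] = 155450514105050$
  rot[1] = 55450514105050$1
  rot[2] = 5450514105050$15
  rot[3] = 450514105050$155
  rot[4] = 50514105050$1554
  rot[5] = 0514105050$15545
  rot[6] = 514105050$155450
  rot[7] = 14105050$1554505
  rot[8] = 4105050$15545051
  rot[9] = 105050$155450514
  rot[10] = 05050$1554505141
  rot[11] = 5050$15545051410
  rot[12] = 050$155450514105
  rot[13] = 50$1554505141050
  rot[14] = 0$15545051410505
  rot[15] = $155450514105050
Sorted (with $ < everything):
  sorted[0] = $155450514105050  (last char: '0')
  sorted[1] = 0$15545051410505  (last char: '5')
  sorted[2] = 050$155450514105  (last char: '5')
  sorted[3] = 05050$1554505141  (last char: '1')
  sorted[4] = 0514105050$15545  (last char: '5')
  sorted[5] = 105050$155450514  (last char: '4')
  sorted[6] = 14105050$1554505  (last char: '5')
  sorted[7] = 155450514105050$  (last char: '$')
  sorted[8] = 4105050$15545051  (last char: '1')
  sorted[9] = 450514105050$155  (last char: '5')
  sorted[10] = 50$1554505141050  (last char: '0')
  sorted[11] = 5050$15545051410  (last char: '0')
  sorted[12] = 50514105050$1554  (last char: '4')
  sorted[13] = 514105050$155450  (last char: '0')
  sorted[14] = 5450514105050$15  (last char: '5')
  sorted[15] = 55450514105050$1  (last char: '1')
Last column: 0551545$15004051
Original string S is at sorted index 7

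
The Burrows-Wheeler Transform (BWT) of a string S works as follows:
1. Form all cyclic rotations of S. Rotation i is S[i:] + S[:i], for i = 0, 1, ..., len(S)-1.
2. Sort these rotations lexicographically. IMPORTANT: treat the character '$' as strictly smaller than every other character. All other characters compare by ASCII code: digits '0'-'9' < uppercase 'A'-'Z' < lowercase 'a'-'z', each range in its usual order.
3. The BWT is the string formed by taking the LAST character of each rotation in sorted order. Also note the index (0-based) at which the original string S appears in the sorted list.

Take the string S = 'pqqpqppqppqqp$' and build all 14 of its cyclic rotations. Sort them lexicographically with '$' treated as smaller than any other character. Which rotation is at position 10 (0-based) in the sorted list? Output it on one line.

All 14 rotations (rotation i = S[i:]+S[:i]):
  rot[0] = pqqpqppqppqqp$
  rot[1] = qqpqppqppqqp$p
  rot[2] = qpqppqppqqp$pq
  rot[3] = pqppqppqqp$pqq
  rot[4] = qppqppqqp$pqqp
  rot[5] = ppqppqqp$pqqpq
  rot[6] = pqppqqp$pqqpqp
  rot[7] = qppqqp$pqqpqpp
  rot[8] = ppqqp$pqqpqppq
  rot[9] = pqqp$pqqpqppqp
  rot[10] = qqp$pqqpqppqpp
  rot[11] = qp$pqqpqppqppq
  rot[12] = p$pqqpqppqppqq
  rot[13] = $pqqpqppqppqqp
Sorted (with $ < everything):
  sorted[0] = $pqqpqppqppqqp
  sorted[1] = p$pqqpqppqppqq
  sorted[2] = ppqppqqp$pqqpq
  sorted[3] = ppqqp$pqqpqppq
  sorted[4] = pqppqppqqp$pqq
  sorted[5] = pqppqqp$pqqpqp
  sorted[6] = pqqp$pqqpqppqp
  sorted[7] = pqqpqppqppqqp$
  sorted[8] = qp$pqqpqppqppq
  sorted[9] = qppqppqqp$pqqp
  sorted[10] = qppqqp$pqqpqpp
  sorted[11] = qpqppqppqqp$pq
  sorted[12] = qqp$pqqpqppqpp
  sorted[13] = qqpqppqppqqp$p
sorted[10] = qppqqp$pqqpqpp

Answer: qppqqp$pqqpqpp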